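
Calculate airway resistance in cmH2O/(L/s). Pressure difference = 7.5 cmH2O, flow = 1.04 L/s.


R = dP / flow
R = 7.5 / 1.04
R = 7.212 cmH2O/(L/s)


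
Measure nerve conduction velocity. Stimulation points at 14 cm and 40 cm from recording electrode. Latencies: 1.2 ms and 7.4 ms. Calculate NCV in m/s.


Distance = (40 - 14) / 100 = 0.26 m
dt = (7.4 - 1.2) / 1000 = 0.0062 s
NCV = dist / dt = 41.94 m/s


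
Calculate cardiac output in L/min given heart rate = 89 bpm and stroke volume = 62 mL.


CO = HR * SV
CO = 89 * 62 / 1000
CO = 5.518 L/min


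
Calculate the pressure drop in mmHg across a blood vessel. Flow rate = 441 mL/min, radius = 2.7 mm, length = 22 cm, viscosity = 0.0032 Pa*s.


dP = 8*mu*L*Q / (pi*r^4)
Q = 441 mL/min = 7.35e-06 m^3/s
dP = 247.939 Pa = 247.939 / 133.322 mmHg = 1.86 mmHg


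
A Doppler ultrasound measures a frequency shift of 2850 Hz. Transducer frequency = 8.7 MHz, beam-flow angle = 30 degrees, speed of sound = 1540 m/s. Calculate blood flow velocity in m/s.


v = fd * c / (2 * f0 * cos(theta))
v = 2850 * 1540 / (2 * 8.7000e+06 * cos(30))
v = 0.2913 m/s


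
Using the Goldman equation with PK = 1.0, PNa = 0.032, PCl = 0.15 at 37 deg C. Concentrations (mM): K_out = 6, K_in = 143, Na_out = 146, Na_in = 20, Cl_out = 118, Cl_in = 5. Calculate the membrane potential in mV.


Vm = (RT/F)*ln((PK*Ko + PNa*Nao + PCl*Cli)/(PK*Ki + PNa*Nai + PCl*Clo))
Numer = 11.422, Denom = 161.34
Vm = -70.77 mV


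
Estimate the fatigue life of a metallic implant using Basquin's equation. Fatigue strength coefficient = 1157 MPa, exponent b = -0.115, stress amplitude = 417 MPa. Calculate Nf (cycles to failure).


sigma_a = sigma_f' * (2Nf)^b
2Nf = (sigma_a/sigma_f')^(1/b)
2Nf = (417/1157)^(1/-0.115)
2Nf = 7143.1472
Nf = 3572


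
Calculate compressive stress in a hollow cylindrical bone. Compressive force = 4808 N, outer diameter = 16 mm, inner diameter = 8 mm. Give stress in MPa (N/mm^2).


A = pi*(r_o^2 - r_i^2)
r_o = 8 mm, r_i = 4 mm
A = 150.796 mm^2
sigma = F/A = 4808 / 150.796
sigma = 31.88 MPa


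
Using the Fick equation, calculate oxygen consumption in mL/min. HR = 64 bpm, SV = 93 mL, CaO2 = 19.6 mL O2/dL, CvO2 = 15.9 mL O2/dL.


CO = HR*SV = 64*93/1000 = 5.952 L/min
a-v O2 diff = 19.6 - 15.9 = 3.7 mL/dL
VO2 = CO * (CaO2-CvO2) * 10 dL/L
VO2 = 5.952 * 3.7 * 10
VO2 = 220.2 mL/min


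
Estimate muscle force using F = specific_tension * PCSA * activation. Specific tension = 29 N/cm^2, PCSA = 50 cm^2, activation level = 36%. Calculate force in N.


F = sigma * PCSA * activation
F = 29 * 50 * 0.36
F = 522 N


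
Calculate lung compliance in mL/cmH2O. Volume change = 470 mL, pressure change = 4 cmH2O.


C = dV / dP
C = 470 / 4
C = 117.5 mL/cmH2O


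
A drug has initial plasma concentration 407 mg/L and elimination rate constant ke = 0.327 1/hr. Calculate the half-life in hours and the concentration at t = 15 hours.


t_half = ln(2) / ke = 0.693147 / 0.327 = 2.12 hr
C(t) = C0 * exp(-ke*t) = 407 * exp(-0.327*15)
C(15) = 3.016 mg/L


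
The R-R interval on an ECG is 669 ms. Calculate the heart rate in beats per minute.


HR = 60 / RR_interval(s)
RR = 669 ms = 0.669 s
HR = 60 / 0.669 = 89.69 bpm


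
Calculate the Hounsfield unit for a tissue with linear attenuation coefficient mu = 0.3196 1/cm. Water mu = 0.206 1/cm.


HU = ((mu_tissue - mu_water) / mu_water) * 1000
HU = ((0.3196 - 0.206) / 0.206) * 1000
HU = 551.5


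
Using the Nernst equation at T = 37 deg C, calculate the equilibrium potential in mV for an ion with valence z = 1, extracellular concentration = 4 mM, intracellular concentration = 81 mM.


E = (RT/(zF)) * ln(C_out/C_in)
T = 37 + 273.15 = 310.15 K
E = (8.314 * 310.15 / (1 * 96485)) * ln(4/81)
E = -80.39 mV


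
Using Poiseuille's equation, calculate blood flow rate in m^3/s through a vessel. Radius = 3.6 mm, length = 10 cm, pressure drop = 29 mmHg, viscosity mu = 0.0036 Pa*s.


Q = pi*r^4*dP / (8*mu*L)
r = 0.0036 m, L = 0.1 m
dP = 29 mmHg = 3866.338 Pa
Q = 7.0838e-04 m^3/s


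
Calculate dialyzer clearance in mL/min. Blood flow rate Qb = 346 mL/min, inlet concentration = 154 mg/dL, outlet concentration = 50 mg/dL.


K = Qb * (Cb_in - Cb_out) / Cb_in
K = 346 * (154 - 50) / 154
K = 233.7 mL/min


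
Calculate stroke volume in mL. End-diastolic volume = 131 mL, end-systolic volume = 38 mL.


SV = EDV - ESV
SV = 131 - 38
SV = 93 mL


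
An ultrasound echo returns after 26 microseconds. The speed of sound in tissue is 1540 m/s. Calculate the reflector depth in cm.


depth = c * t / 2
t = 26 us = 2.6000e-05 s
depth = 1540 * 2.6000e-05 / 2
depth = 0.02002 m = 2.002 cm


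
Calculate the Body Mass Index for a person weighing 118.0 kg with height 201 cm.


BMI = weight / height^2
height = 201 cm = 2.01 m
BMI = 118.0 / 2.01^2
BMI = 29.21 kg/m^2


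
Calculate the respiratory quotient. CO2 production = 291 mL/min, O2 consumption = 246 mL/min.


RQ = VCO2 / VO2
RQ = 291 / 246
RQ = 1.183


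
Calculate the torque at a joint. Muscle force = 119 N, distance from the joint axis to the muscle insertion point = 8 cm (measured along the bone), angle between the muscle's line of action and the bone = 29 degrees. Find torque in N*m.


Torque = F * d * sin(theta)   (moment arm = d*sin(theta))
d = 8 cm = 0.08 m
Torque = 119 * 0.08 * sin(29)
Torque = 4.615 N*m


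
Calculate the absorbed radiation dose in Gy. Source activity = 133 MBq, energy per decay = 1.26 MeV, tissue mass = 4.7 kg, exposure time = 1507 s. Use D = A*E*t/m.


A = 133 MBq = 1.3300e+08 Bq
E = 1.26 MeV = 2.01852e-13 J
D = A*E*t/m = 1.3300e+08*2.01852e-13*1507/4.7
D = 0.008608 Gy


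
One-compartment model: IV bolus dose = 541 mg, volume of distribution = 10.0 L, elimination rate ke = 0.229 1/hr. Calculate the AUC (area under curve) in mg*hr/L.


C0 = Dose/Vd = 541/10.0 = 54.1 mg/L
AUC = C0/ke = 54.1/0.229
AUC = 236.2 mg*hr/L


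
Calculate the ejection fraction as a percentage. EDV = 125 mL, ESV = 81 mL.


SV = EDV - ESV = 125 - 81 = 44 mL
EF = SV/EDV * 100 = 44/125 * 100
EF = 35.2%


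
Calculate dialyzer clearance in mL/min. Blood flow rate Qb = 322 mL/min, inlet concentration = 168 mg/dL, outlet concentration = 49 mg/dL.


K = Qb * (Cb_in - Cb_out) / Cb_in
K = 322 * (168 - 49) / 168
K = 228.1 mL/min


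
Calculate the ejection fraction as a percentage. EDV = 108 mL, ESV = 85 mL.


SV = EDV - ESV = 108 - 85 = 23 mL
EF = SV/EDV * 100 = 23/108 * 100
EF = 21.3%


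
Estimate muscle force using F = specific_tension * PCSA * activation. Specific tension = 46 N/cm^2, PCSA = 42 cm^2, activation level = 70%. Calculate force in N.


F = sigma * PCSA * activation
F = 46 * 42 * 0.7
F = 1352 N


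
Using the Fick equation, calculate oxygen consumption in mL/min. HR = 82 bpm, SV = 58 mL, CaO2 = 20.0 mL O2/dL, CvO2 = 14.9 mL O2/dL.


CO = HR*SV = 82*58/1000 = 4.756 L/min
a-v O2 diff = 20.0 - 14.9 = 5.1 mL/dL
VO2 = CO * (CaO2-CvO2) * 10 dL/L
VO2 = 4.756 * 5.1 * 10
VO2 = 242.6 mL/min


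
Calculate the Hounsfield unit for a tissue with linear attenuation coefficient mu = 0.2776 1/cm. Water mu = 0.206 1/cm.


HU = ((mu_tissue - mu_water) / mu_water) * 1000
HU = ((0.2776 - 0.206) / 0.206) * 1000
HU = 347.6


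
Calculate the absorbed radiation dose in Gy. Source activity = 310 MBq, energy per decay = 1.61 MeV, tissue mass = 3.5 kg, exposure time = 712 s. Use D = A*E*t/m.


A = 310 MBq = 3.1000e+08 Bq
E = 1.61 MeV = 2.57922e-13 J
D = A*E*t/m = 3.1000e+08*2.57922e-13*712/3.5
D = 0.01627 Gy


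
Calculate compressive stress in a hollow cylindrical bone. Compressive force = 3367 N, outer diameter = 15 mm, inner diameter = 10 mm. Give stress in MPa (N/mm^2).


A = pi*(r_o^2 - r_i^2)
r_o = 7.5 mm, r_i = 5 mm
A = 98.1748 mm^2
sigma = F/A = 3367 / 98.1748
sigma = 34.3 MPa


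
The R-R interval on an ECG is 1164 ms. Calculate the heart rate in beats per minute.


HR = 60 / RR_interval(s)
RR = 1164 ms = 1.164 s
HR = 60 / 1.164 = 51.55 bpm


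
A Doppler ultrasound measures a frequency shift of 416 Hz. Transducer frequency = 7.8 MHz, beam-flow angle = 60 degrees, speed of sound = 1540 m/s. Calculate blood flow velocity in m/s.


v = fd * c / (2 * f0 * cos(theta))
v = 416 * 1540 / (2 * 7.8000e+06 * cos(60))
v = 0.08213 m/s


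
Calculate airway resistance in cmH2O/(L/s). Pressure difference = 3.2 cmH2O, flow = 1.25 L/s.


R = dP / flow
R = 3.2 / 1.25
R = 2.56 cmH2O/(L/s)


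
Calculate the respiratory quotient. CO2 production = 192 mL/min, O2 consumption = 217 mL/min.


RQ = VCO2 / VO2
RQ = 192 / 217
RQ = 0.8848


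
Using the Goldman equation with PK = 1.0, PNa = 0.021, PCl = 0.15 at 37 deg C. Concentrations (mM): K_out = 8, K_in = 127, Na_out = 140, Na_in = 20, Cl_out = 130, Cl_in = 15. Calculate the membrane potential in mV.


Vm = (RT/F)*ln((PK*Ko + PNa*Nao + PCl*Cli)/(PK*Ki + PNa*Nai + PCl*Clo))
Numer = 13.19, Denom = 146.92
Vm = -64.42 mV


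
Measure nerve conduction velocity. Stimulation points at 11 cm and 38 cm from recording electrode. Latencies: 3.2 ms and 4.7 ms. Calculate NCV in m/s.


Distance = (38 - 11) / 100 = 0.27 m
dt = (4.7 - 3.2) / 1000 = 0.0015 s
NCV = dist / dt = 180 m/s


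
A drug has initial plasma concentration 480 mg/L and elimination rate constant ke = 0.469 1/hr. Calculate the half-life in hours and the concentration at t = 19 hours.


t_half = ln(2) / ke = 0.693147 / 0.469 = 1.478 hr
C(t) = C0 * exp(-ke*t) = 480 * exp(-0.469*19)
C(19) = 0.06475 mg/L


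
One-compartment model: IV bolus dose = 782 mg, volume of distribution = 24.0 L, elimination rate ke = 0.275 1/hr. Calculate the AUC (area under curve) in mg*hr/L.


C0 = Dose/Vd = 782/24.0 = 32.5833 mg/L
AUC = C0/ke = 32.5833/0.275
AUC = 118.5 mg*hr/L


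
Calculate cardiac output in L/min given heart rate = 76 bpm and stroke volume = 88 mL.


CO = HR * SV
CO = 76 * 88 / 1000
CO = 6.688 L/min


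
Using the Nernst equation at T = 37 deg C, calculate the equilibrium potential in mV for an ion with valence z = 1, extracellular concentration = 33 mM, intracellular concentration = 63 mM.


E = (RT/(zF)) * ln(C_out/C_in)
T = 37 + 273.15 = 310.15 K
E = (8.314 * 310.15 / (1 * 96485)) * ln(33/63)
E = -17.28 mV


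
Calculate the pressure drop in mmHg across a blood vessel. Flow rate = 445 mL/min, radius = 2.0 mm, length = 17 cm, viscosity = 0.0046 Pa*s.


dP = 8*mu*L*Q / (pi*r^4)
Q = 445 mL/min = 7.41667e-06 m^3/s
dP = 923.073 Pa = 923.073 / 133.322 mmHg = 6.924 mmHg


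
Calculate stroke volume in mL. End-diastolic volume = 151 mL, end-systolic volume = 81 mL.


SV = EDV - ESV
SV = 151 - 81
SV = 70 mL


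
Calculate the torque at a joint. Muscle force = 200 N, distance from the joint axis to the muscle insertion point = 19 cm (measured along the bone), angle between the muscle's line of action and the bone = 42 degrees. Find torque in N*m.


Torque = F * d * sin(theta)   (moment arm = d*sin(theta))
d = 19 cm = 0.19 m
Torque = 200 * 0.19 * sin(42)
Torque = 25.43 N*m


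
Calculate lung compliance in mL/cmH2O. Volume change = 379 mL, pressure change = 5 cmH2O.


C = dV / dP
C = 379 / 5
C = 75.8 mL/cmH2O


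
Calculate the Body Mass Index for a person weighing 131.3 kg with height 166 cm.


BMI = weight / height^2
height = 166 cm = 1.66 m
BMI = 131.3 / 1.66^2
BMI = 47.65 kg/m^2


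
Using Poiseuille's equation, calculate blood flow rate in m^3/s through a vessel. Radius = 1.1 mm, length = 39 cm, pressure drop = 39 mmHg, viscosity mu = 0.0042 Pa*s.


Q = pi*r^4*dP / (8*mu*L)
r = 0.0011 m, L = 0.39 m
dP = 39 mmHg = 5199.558 Pa
Q = 1.8251e-06 m^3/s


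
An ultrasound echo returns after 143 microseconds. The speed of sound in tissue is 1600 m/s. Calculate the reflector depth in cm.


depth = c * t / 2
t = 143 us = 1.4300e-04 s
depth = 1600 * 1.4300e-04 / 2
depth = 0.1144 m = 11.44 cm


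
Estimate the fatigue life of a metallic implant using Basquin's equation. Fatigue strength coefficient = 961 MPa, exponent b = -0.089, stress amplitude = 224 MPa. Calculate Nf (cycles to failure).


sigma_a = sigma_f' * (2Nf)^b
2Nf = (sigma_a/sigma_f')^(1/b)
2Nf = (224/961)^(1/-0.089)
2Nf = 12778057
Nf = 6.3890e+06


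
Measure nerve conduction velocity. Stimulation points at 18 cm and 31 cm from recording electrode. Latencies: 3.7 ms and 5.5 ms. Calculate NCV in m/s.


Distance = (31 - 18) / 100 = 0.13 m
dt = (5.5 - 3.7) / 1000 = 0.0018 s
NCV = dist / dt = 72.22 m/s


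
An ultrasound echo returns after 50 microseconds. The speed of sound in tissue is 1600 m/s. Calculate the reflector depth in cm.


depth = c * t / 2
t = 50 us = 5.0000e-05 s
depth = 1600 * 5.0000e-05 / 2
depth = 0.04 m = 4 cm


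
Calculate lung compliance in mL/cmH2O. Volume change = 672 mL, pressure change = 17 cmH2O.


C = dV / dP
C = 672 / 17
C = 39.53 mL/cmH2O


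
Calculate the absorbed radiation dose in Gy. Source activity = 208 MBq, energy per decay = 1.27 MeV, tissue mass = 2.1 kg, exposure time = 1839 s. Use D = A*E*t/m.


A = 208 MBq = 2.0800e+08 Bq
E = 1.27 MeV = 2.03454e-13 J
D = A*E*t/m = 2.0800e+08*2.03454e-13*1839/2.1
D = 0.03706 Gy


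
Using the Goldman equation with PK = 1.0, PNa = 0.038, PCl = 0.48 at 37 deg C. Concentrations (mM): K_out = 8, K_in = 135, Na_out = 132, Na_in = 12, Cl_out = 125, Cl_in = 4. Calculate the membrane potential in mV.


Vm = (RT/F)*ln((PK*Ko + PNa*Nao + PCl*Cli)/(PK*Ki + PNa*Nai + PCl*Clo))
Numer = 14.936, Denom = 195.456
Vm = -68.73 mV


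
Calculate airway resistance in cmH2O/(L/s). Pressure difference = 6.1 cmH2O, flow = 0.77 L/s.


R = dP / flow
R = 6.1 / 0.77
R = 7.922 cmH2O/(L/s)


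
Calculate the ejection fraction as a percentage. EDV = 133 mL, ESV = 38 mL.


SV = EDV - ESV = 133 - 38 = 95 mL
EF = SV/EDV * 100 = 95/133 * 100
EF = 71.43%


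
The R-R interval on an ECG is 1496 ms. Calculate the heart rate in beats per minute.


HR = 60 / RR_interval(s)
RR = 1496 ms = 1.496 s
HR = 60 / 1.496 = 40.11 bpm


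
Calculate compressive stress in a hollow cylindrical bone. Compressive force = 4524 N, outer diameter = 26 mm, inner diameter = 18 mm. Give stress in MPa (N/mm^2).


A = pi*(r_o^2 - r_i^2)
r_o = 13 mm, r_i = 9 mm
A = 276.46 mm^2
sigma = F/A = 4524 / 276.46
sigma = 16.36 MPa


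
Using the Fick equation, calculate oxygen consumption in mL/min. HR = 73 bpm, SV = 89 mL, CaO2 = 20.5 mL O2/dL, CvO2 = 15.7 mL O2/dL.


CO = HR*SV = 73*89/1000 = 6.497 L/min
a-v O2 diff = 20.5 - 15.7 = 4.8 mL/dL
VO2 = CO * (CaO2-CvO2) * 10 dL/L
VO2 = 6.497 * 4.8 * 10
VO2 = 311.9 mL/min


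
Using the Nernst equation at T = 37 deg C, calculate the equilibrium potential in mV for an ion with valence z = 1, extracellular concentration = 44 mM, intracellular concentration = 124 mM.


E = (RT/(zF)) * ln(C_out/C_in)
T = 37 + 273.15 = 310.15 K
E = (8.314 * 310.15 / (1 * 96485)) * ln(44/124)
E = -27.69 mV


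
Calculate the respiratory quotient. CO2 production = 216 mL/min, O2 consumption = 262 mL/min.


RQ = VCO2 / VO2
RQ = 216 / 262
RQ = 0.8244


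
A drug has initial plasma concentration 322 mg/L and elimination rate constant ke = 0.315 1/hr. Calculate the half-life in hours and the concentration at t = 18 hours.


t_half = ln(2) / ke = 0.693147 / 0.315 = 2.2 hr
C(t) = C0 * exp(-ke*t) = 322 * exp(-0.315*18)
C(18) = 1.11 mg/L


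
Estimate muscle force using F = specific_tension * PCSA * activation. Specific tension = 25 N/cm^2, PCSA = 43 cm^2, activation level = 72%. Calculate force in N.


F = sigma * PCSA * activation
F = 25 * 43 * 0.72
F = 774 N


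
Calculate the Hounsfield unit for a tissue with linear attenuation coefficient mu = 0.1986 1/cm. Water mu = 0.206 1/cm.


HU = ((mu_tissue - mu_water) / mu_water) * 1000
HU = ((0.1986 - 0.206) / 0.206) * 1000
HU = -35.92


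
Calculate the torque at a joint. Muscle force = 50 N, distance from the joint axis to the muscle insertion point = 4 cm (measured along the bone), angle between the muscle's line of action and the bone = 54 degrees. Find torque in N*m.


Torque = F * d * sin(theta)   (moment arm = d*sin(theta))
d = 4 cm = 0.04 m
Torque = 50 * 0.04 * sin(54)
Torque = 1.618 N*m


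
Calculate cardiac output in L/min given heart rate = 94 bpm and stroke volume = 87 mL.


CO = HR * SV
CO = 94 * 87 / 1000
CO = 8.178 L/min


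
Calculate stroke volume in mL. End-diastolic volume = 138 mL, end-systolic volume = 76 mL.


SV = EDV - ESV
SV = 138 - 76
SV = 62 mL


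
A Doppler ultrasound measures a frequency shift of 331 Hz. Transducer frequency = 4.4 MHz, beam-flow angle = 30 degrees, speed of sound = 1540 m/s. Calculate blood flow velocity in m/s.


v = fd * c / (2 * f0 * cos(theta))
v = 331 * 1540 / (2 * 4.4000e+06 * cos(30))
v = 0.06689 m/s


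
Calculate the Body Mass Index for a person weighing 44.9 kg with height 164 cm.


BMI = weight / height^2
height = 164 cm = 1.64 m
BMI = 44.9 / 1.64^2
BMI = 16.69 kg/m^2


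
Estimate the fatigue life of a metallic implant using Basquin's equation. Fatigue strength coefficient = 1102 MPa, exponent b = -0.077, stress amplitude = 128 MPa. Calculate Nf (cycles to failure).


sigma_a = sigma_f' * (2Nf)^b
2Nf = (sigma_a/sigma_f')^(1/b)
2Nf = (128/1102)^(1/-0.077)
2Nf = 1.388317e+12
Nf = 6.9416e+11


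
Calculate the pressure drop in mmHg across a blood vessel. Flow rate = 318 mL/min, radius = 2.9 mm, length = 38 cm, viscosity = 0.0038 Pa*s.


dP = 8*mu*L*Q / (pi*r^4)
Q = 318 mL/min = 5.3e-06 m^3/s
dP = 275.544 Pa = 275.544 / 133.322 mmHg = 2.067 mmHg


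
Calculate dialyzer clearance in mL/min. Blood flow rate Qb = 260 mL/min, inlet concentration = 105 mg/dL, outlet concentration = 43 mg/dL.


K = Qb * (Cb_in - Cb_out) / Cb_in
K = 260 * (105 - 43) / 105
K = 153.5 mL/min


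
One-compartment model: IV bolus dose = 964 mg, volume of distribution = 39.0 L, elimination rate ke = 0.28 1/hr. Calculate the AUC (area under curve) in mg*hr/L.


C0 = Dose/Vd = 964/39.0 = 24.7179 mg/L
AUC = C0/ke = 24.7179/0.28
AUC = 88.28 mg*hr/L


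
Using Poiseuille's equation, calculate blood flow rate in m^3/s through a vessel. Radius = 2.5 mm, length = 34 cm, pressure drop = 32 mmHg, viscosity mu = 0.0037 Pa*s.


Q = pi*r^4*dP / (8*mu*L)
r = 0.0025 m, L = 0.34 m
dP = 32 mmHg = 4266.304 Pa
Q = 5.2022e-05 m^3/s


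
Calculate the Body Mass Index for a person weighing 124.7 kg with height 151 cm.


BMI = weight / height^2
height = 151 cm = 1.51 m
BMI = 124.7 / 1.51^2
BMI = 54.69 kg/m^2


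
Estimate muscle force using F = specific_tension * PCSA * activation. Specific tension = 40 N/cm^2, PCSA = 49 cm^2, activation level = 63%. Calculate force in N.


F = sigma * PCSA * activation
F = 40 * 49 * 0.63
F = 1235 N


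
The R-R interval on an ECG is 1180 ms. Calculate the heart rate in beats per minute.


HR = 60 / RR_interval(s)
RR = 1180 ms = 1.18 s
HR = 60 / 1.18 = 50.85 bpm


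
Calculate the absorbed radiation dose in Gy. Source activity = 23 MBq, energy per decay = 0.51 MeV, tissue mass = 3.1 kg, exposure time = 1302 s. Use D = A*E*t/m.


A = 23 MBq = 2.3000e+07 Bq
E = 0.51 MeV = 8.1702e-14 J
D = A*E*t/m = 2.3000e+07*8.1702e-14*1302/3.1
D = 7.8924e-04 Gy


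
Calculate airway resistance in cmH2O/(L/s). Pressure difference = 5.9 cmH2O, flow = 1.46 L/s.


R = dP / flow
R = 5.9 / 1.46
R = 4.041 cmH2O/(L/s)


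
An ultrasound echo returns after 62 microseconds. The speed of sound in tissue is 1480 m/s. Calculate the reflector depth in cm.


depth = c * t / 2
t = 62 us = 6.2000e-05 s
depth = 1480 * 6.2000e-05 / 2
depth = 0.04588 m = 4.588 cm


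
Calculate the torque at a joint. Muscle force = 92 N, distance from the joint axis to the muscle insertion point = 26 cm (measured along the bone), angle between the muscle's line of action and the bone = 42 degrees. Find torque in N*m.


Torque = F * d * sin(theta)   (moment arm = d*sin(theta))
d = 26 cm = 0.26 m
Torque = 92 * 0.26 * sin(42)
Torque = 16.01 N*m


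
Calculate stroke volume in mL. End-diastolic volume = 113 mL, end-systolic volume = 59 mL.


SV = EDV - ESV
SV = 113 - 59
SV = 54 mL


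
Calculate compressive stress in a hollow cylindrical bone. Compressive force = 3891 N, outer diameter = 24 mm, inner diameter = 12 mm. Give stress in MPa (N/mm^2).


A = pi*(r_o^2 - r_i^2)
r_o = 12 mm, r_i = 6 mm
A = 339.292 mm^2
sigma = F/A = 3891 / 339.292
sigma = 11.47 MPa


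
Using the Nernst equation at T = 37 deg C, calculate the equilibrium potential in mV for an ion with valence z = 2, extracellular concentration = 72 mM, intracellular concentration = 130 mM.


E = (RT/(zF)) * ln(C_out/C_in)
T = 37 + 273.15 = 310.15 K
E = (8.314 * 310.15 / (2 * 96485)) * ln(72/130)
E = -7.896 mV


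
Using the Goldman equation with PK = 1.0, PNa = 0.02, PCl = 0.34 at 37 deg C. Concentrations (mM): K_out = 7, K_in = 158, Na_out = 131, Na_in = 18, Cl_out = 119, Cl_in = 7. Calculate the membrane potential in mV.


Vm = (RT/F)*ln((PK*Ko + PNa*Nao + PCl*Cli)/(PK*Ki + PNa*Nai + PCl*Clo))
Numer = 12, Denom = 198.82
Vm = -75.03 mV


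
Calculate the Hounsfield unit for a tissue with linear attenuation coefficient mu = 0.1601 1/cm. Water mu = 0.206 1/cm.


HU = ((mu_tissue - mu_water) / mu_water) * 1000
HU = ((0.1601 - 0.206) / 0.206) * 1000
HU = -222.8


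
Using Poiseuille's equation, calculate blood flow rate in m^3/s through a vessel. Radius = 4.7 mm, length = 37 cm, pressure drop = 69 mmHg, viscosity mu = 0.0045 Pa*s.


Q = pi*r^4*dP / (8*mu*L)
r = 0.0047 m, L = 0.37 m
dP = 69 mmHg = 9199.218 Pa
Q = 0.001059 m^3/s


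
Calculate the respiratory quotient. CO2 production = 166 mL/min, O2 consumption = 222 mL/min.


RQ = VCO2 / VO2
RQ = 166 / 222
RQ = 0.7477


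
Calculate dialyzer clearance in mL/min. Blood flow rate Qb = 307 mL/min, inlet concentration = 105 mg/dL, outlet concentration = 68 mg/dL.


K = Qb * (Cb_in - Cb_out) / Cb_in
K = 307 * (105 - 68) / 105
K = 108.2 mL/min


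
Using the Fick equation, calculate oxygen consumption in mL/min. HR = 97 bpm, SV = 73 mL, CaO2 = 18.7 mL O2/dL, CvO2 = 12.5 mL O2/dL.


CO = HR*SV = 97*73/1000 = 7.081 L/min
a-v O2 diff = 18.7 - 12.5 = 6.2 mL/dL
VO2 = CO * (CaO2-CvO2) * 10 dL/L
VO2 = 7.081 * 6.2 * 10
VO2 = 439 mL/min


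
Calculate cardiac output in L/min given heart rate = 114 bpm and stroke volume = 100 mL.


CO = HR * SV
CO = 114 * 100 / 1000
CO = 11.4 L/min


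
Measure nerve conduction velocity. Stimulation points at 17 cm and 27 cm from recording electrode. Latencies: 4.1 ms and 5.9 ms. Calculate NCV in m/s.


Distance = (27 - 17) / 100 = 0.1 m
dt = (5.9 - 4.1) / 1000 = 0.0018 s
NCV = dist / dt = 55.56 m/s


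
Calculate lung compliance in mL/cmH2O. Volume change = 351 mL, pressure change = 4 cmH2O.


C = dV / dP
C = 351 / 4
C = 87.75 mL/cmH2O


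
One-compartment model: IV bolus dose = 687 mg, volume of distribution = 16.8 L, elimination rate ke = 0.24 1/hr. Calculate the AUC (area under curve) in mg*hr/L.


C0 = Dose/Vd = 687/16.8 = 40.8929 mg/L
AUC = C0/ke = 40.8929/0.24
AUC = 170.4 mg*hr/L


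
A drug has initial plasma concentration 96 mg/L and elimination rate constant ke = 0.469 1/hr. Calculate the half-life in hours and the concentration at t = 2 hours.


t_half = ln(2) / ke = 0.693147 / 0.469 = 1.478 hr
C(t) = C0 * exp(-ke*t) = 96 * exp(-0.469*2)
C(2) = 37.58 mg/L


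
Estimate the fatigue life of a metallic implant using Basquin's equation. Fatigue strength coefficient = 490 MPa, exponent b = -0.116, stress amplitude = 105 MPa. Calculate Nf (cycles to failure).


sigma_a = sigma_f' * (2Nf)^b
2Nf = (sigma_a/sigma_f')^(1/b)
2Nf = (105/490)^(1/-0.116)
2Nf = 585193.96
Nf = 2.926e+05


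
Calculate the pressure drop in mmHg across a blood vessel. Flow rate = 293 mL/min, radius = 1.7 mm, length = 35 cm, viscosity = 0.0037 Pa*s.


dP = 8*mu*L*Q / (pi*r^4)
Q = 293 mL/min = 4.88333e-06 m^3/s
dP = 1928.1 Pa = 1928.1 / 133.322 mmHg = 14.46 mmHg


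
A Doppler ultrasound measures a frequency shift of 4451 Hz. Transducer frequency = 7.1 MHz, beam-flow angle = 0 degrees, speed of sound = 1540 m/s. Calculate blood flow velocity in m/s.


v = fd * c / (2 * f0 * cos(theta))
v = 4451 * 1540 / (2 * 7.1000e+06 * cos(0))
v = 0.4827 m/s


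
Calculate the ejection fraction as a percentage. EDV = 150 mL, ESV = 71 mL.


SV = EDV - ESV = 150 - 71 = 79 mL
EF = SV/EDV * 100 = 79/150 * 100
EF = 52.67%


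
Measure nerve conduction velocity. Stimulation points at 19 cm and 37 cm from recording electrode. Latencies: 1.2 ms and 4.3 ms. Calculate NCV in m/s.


Distance = (37 - 19) / 100 = 0.18 m
dt = (4.3 - 1.2) / 1000 = 0.0031 s
NCV = dist / dt = 58.06 m/s


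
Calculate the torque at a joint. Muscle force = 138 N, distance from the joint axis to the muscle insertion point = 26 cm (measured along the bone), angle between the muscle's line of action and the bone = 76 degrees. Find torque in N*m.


Torque = F * d * sin(theta)   (moment arm = d*sin(theta))
d = 26 cm = 0.26 m
Torque = 138 * 0.26 * sin(76)
Torque = 34.81 N*m


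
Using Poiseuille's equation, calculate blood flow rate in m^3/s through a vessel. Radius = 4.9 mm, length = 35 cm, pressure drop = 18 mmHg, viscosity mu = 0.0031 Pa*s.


Q = pi*r^4*dP / (8*mu*L)
r = 0.0049 m, L = 0.35 m
dP = 18 mmHg = 2399.796 Pa
Q = 5.0071e-04 m^3/s


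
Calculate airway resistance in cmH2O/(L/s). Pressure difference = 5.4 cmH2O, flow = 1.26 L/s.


R = dP / flow
R = 5.4 / 1.26
R = 4.286 cmH2O/(L/s)


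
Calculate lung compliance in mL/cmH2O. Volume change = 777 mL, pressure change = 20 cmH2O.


C = dV / dP
C = 777 / 20
C = 38.85 mL/cmH2O


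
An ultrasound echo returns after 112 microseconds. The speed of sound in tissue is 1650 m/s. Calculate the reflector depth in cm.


depth = c * t / 2
t = 112 us = 1.1200e-04 s
depth = 1650 * 1.1200e-04 / 2
depth = 0.0924 m = 9.24 cm


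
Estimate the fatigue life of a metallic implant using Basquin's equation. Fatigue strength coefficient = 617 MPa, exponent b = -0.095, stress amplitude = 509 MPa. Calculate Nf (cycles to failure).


sigma_a = sigma_f' * (2Nf)^b
2Nf = (sigma_a/sigma_f')^(1/b)
2Nf = (509/617)^(1/-0.095)
2Nf = 7.5797809
Nf = 3.79


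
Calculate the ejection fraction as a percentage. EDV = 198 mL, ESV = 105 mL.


SV = EDV - ESV = 198 - 105 = 93 mL
EF = SV/EDV * 100 = 93/198 * 100
EF = 46.97%


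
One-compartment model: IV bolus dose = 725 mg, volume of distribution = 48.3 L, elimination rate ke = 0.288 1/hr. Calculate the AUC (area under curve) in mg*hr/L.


C0 = Dose/Vd = 725/48.3 = 15.0104 mg/L
AUC = C0/ke = 15.0104/0.288
AUC = 52.12 mg*hr/L


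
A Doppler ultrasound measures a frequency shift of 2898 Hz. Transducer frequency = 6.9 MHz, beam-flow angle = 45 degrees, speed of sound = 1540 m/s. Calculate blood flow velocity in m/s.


v = fd * c / (2 * f0 * cos(theta))
v = 2898 * 1540 / (2 * 6.9000e+06 * cos(45))
v = 0.4574 m/s


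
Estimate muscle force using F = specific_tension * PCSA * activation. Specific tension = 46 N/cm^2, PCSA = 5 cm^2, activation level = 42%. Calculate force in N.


F = sigma * PCSA * activation
F = 46 * 5 * 0.42
F = 96.6 N


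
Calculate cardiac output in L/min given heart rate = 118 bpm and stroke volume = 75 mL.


CO = HR * SV
CO = 118 * 75 / 1000
CO = 8.85 L/min


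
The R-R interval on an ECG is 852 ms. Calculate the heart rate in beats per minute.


HR = 60 / RR_interval(s)
RR = 852 ms = 0.852 s
HR = 60 / 0.852 = 70.42 bpm


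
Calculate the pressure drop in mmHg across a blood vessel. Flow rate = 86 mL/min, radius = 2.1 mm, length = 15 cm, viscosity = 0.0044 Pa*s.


dP = 8*mu*L*Q / (pi*r^4)
Q = 86 mL/min = 1.43333e-06 m^3/s
dP = 123.866 Pa = 123.866 / 133.322 mmHg = 0.9291 mmHg


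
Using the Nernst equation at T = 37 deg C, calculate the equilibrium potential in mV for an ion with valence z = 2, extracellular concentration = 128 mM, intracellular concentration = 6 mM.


E = (RT/(zF)) * ln(C_out/C_in)
T = 37 + 273.15 = 310.15 K
E = (8.314 * 310.15 / (2 * 96485)) * ln(128/6)
E = 40.89 mV


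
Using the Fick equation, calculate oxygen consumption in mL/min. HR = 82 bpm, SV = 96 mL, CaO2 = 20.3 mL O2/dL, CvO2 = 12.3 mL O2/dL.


CO = HR*SV = 82*96/1000 = 7.872 L/min
a-v O2 diff = 20.3 - 12.3 = 8 mL/dL
VO2 = CO * (CaO2-CvO2) * 10 dL/L
VO2 = 7.872 * 8 * 10
VO2 = 629.8 mL/min


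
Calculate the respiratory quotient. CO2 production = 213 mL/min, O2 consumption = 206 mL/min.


RQ = VCO2 / VO2
RQ = 213 / 206
RQ = 1.034


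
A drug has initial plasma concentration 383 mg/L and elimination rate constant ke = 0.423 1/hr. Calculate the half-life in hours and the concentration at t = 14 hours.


t_half = ln(2) / ke = 0.693147 / 0.423 = 1.639 hr
C(t) = C0 * exp(-ke*t) = 383 * exp(-0.423*14)
C(14) = 1.026 mg/L


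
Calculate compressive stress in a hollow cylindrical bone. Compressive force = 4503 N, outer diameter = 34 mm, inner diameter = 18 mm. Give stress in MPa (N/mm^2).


A = pi*(r_o^2 - r_i^2)
r_o = 17 mm, r_i = 9 mm
A = 653.451 mm^2
sigma = F/A = 4503 / 653.451
sigma = 6.891 MPa


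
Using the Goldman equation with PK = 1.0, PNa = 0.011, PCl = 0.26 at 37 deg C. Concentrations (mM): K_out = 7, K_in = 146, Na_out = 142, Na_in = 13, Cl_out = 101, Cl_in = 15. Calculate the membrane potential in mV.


Vm = (RT/F)*ln((PK*Ko + PNa*Nao + PCl*Cli)/(PK*Ki + PNa*Nai + PCl*Clo))
Numer = 12.462, Denom = 172.403
Vm = -70.21 mV


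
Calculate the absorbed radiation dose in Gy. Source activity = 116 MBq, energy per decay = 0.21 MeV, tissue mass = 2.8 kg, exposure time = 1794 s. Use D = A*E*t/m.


A = 116 MBq = 1.1600e+08 Bq
E = 0.21 MeV = 3.3642e-14 J
D = A*E*t/m = 1.1600e+08*3.3642e-14*1794/2.8
D = 0.0025 Gy


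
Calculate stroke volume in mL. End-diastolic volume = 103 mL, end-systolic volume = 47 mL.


SV = EDV - ESV
SV = 103 - 47
SV = 56 mL


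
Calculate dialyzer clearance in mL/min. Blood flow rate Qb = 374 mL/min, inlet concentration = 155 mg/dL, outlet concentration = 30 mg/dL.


K = Qb * (Cb_in - Cb_out) / Cb_in
K = 374 * (155 - 30) / 155
K = 301.6 mL/min


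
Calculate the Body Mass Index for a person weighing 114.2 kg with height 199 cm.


BMI = weight / height^2
height = 199 cm = 1.99 m
BMI = 114.2 / 1.99^2
BMI = 28.84 kg/m^2


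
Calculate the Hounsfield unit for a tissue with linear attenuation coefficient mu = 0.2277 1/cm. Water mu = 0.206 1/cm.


HU = ((mu_tissue - mu_water) / mu_water) * 1000
HU = ((0.2277 - 0.206) / 0.206) * 1000
HU = 105.3


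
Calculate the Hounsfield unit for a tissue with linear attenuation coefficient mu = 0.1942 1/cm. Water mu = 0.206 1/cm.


HU = ((mu_tissue - mu_water) / mu_water) * 1000
HU = ((0.1942 - 0.206) / 0.206) * 1000
HU = -57.28


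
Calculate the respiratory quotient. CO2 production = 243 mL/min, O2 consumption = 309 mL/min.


RQ = VCO2 / VO2
RQ = 243 / 309
RQ = 0.7864


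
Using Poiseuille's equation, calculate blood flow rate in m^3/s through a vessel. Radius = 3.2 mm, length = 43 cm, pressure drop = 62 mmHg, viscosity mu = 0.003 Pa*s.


Q = pi*r^4*dP / (8*mu*L)
r = 0.0032 m, L = 0.43 m
dP = 62 mmHg = 8265.964 Pa
Q = 2.6385e-04 m^3/s


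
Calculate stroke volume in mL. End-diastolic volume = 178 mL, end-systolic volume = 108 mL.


SV = EDV - ESV
SV = 178 - 108
SV = 70 mL


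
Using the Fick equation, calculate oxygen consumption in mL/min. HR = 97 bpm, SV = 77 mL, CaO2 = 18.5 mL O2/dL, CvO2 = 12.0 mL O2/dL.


CO = HR*SV = 97*77/1000 = 7.469 L/min
a-v O2 diff = 18.5 - 12.0 = 6.5 mL/dL
VO2 = CO * (CaO2-CvO2) * 10 dL/L
VO2 = 7.469 * 6.5 * 10
VO2 = 485.5 mL/min


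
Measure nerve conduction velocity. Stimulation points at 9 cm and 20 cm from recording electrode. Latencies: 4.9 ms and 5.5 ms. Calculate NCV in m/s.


Distance = (20 - 9) / 100 = 0.11 m
dt = (5.5 - 4.9) / 1000 = 6.0000e-04 s
NCV = dist / dt = 183.3 m/s


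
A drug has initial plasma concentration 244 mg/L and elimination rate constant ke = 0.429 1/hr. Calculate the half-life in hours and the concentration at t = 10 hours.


t_half = ln(2) / ke = 0.693147 / 0.429 = 1.616 hr
C(t) = C0 * exp(-ke*t) = 244 * exp(-0.429*10)
C(10) = 3.344 mg/L


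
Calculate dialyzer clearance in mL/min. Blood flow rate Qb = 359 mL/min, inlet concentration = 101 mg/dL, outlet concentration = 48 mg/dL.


K = Qb * (Cb_in - Cb_out) / Cb_in
K = 359 * (101 - 48) / 101
K = 188.4 mL/min


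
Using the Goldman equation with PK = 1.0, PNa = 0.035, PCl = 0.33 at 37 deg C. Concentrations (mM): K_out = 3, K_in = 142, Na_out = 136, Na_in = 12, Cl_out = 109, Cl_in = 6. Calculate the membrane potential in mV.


Vm = (RT/F)*ln((PK*Ko + PNa*Nao + PCl*Cli)/(PK*Ki + PNa*Nai + PCl*Clo))
Numer = 9.74, Denom = 178.39
Vm = -77.71 mV


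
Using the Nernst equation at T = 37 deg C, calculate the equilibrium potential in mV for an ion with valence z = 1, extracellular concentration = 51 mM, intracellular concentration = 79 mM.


E = (RT/(zF)) * ln(C_out/C_in)
T = 37 + 273.15 = 310.15 K
E = (8.314 * 310.15 / (1 * 96485)) * ln(51/79)
E = -11.7 mV


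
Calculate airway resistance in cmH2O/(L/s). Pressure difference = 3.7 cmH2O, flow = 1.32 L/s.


R = dP / flow
R = 3.7 / 1.32
R = 2.803 cmH2O/(L/s)


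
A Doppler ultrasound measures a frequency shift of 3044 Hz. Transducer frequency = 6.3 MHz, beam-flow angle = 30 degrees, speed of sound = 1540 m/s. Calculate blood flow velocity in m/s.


v = fd * c / (2 * f0 * cos(theta))
v = 3044 * 1540 / (2 * 6.3000e+06 * cos(30))
v = 0.4296 m/s


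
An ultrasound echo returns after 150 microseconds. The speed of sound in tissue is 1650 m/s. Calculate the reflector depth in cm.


depth = c * t / 2
t = 150 us = 1.5000e-04 s
depth = 1650 * 1.5000e-04 / 2
depth = 0.12375 m = 12.375 cm


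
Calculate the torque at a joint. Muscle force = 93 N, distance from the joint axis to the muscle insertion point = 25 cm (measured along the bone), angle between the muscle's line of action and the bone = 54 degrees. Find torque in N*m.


Torque = F * d * sin(theta)   (moment arm = d*sin(theta))
d = 25 cm = 0.25 m
Torque = 93 * 0.25 * sin(54)
Torque = 18.81 N*m


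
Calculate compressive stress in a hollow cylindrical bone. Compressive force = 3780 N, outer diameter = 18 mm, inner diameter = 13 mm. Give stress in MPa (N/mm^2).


A = pi*(r_o^2 - r_i^2)
r_o = 9 mm, r_i = 6.5 mm
A = 121.737 mm^2
sigma = F/A = 3780 / 121.737
sigma = 31.05 MPa


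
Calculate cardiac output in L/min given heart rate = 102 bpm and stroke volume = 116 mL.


CO = HR * SV
CO = 102 * 116 / 1000
CO = 11.83 L/min


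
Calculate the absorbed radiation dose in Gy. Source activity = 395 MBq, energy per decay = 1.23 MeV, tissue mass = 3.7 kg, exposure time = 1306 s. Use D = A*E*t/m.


A = 395 MBq = 3.9500e+08 Bq
E = 1.23 MeV = 1.97046e-13 J
D = A*E*t/m = 3.9500e+08*1.97046e-13*1306/3.7
D = 0.02747 Gy


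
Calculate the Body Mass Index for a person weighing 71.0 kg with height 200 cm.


BMI = weight / height^2
height = 200 cm = 2 m
BMI = 71.0 / 2^2
BMI = 17.75 kg/m^2


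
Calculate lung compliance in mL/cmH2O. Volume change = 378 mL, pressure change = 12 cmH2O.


C = dV / dP
C = 378 / 12
C = 31.5 mL/cmH2O


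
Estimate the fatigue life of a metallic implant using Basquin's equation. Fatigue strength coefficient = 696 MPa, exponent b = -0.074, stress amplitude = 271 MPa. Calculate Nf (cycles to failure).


sigma_a = sigma_f' * (2Nf)^b
2Nf = (sigma_a/sigma_f')^(1/b)
2Nf = (271/696)^(1/-0.074)
2Nf = 343300.93
Nf = 1.717e+05


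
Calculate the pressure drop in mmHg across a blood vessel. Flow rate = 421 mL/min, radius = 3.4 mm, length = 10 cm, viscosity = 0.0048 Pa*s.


dP = 8*mu*L*Q / (pi*r^4)
Q = 421 mL/min = 7.01667e-06 m^3/s
dP = 64.1796 Pa = 64.1796 / 133.322 mmHg = 0.4814 mmHg


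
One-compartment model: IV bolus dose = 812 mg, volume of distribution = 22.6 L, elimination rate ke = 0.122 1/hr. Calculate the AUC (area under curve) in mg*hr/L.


C0 = Dose/Vd = 812/22.6 = 35.9292 mg/L
AUC = C0/ke = 35.9292/0.122
AUC = 294.5 mg*hr/L


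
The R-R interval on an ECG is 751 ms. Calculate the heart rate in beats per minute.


HR = 60 / RR_interval(s)
RR = 751 ms = 0.751 s
HR = 60 / 0.751 = 79.89 bpm


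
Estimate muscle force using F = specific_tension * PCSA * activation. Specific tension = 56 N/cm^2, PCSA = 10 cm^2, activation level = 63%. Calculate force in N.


F = sigma * PCSA * activation
F = 56 * 10 * 0.63
F = 352.8 N


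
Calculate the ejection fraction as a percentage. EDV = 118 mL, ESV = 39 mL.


SV = EDV - ESV = 118 - 39 = 79 mL
EF = SV/EDV * 100 = 79/118 * 100
EF = 66.95%


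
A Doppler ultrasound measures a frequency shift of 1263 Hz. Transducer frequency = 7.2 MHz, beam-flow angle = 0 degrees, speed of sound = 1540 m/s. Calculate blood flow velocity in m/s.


v = fd * c / (2 * f0 * cos(theta))
v = 1263 * 1540 / (2 * 7.2000e+06 * cos(0))
v = 0.1351 m/s


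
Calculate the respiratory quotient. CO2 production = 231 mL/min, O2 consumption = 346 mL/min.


RQ = VCO2 / VO2
RQ = 231 / 346
RQ = 0.6676


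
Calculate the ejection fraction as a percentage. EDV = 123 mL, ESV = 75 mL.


SV = EDV - ESV = 123 - 75 = 48 mL
EF = SV/EDV * 100 = 48/123 * 100
EF = 39.02%


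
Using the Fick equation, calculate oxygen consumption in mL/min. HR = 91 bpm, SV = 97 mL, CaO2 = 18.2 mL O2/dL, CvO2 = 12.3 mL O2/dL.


CO = HR*SV = 91*97/1000 = 8.827 L/min
a-v O2 diff = 18.2 - 12.3 = 5.9 mL/dL
VO2 = CO * (CaO2-CvO2) * 10 dL/L
VO2 = 8.827 * 5.9 * 10
VO2 = 520.8 mL/min


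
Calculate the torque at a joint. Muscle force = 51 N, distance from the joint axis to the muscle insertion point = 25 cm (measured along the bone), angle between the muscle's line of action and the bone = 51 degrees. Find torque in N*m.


Torque = F * d * sin(theta)   (moment arm = d*sin(theta))
d = 25 cm = 0.25 m
Torque = 51 * 0.25 * sin(51)
Torque = 9.909 N*m


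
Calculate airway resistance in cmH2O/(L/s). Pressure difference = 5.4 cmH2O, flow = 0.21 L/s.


R = dP / flow
R = 5.4 / 0.21
R = 25.71 cmH2O/(L/s)


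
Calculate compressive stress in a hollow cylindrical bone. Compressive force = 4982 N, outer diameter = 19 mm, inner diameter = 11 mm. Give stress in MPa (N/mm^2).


A = pi*(r_o^2 - r_i^2)
r_o = 9.5 mm, r_i = 5.5 mm
A = 188.496 mm^2
sigma = F/A = 4982 / 188.496
sigma = 26.43 MPa


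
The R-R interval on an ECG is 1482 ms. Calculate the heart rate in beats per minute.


HR = 60 / RR_interval(s)
RR = 1482 ms = 1.482 s
HR = 60 / 1.482 = 40.49 bpm


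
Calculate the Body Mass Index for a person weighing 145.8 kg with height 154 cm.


BMI = weight / height^2
height = 154 cm = 1.54 m
BMI = 145.8 / 1.54^2
BMI = 61.48 kg/m^2


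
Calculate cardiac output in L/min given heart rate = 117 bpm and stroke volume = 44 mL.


CO = HR * SV
CO = 117 * 44 / 1000
CO = 5.148 L/min


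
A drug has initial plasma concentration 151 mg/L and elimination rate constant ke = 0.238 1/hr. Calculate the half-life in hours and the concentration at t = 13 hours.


t_half = ln(2) / ke = 0.693147 / 0.238 = 2.912 hr
C(t) = C0 * exp(-ke*t) = 151 * exp(-0.238*13)
C(13) = 6.843 mg/L


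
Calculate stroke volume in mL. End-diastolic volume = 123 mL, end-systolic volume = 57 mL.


SV = EDV - ESV
SV = 123 - 57
SV = 66 mL


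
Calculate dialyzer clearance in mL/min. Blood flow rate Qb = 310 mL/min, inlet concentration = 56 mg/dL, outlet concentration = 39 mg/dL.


K = Qb * (Cb_in - Cb_out) / Cb_in
K = 310 * (56 - 39) / 56
K = 94.11 mL/min


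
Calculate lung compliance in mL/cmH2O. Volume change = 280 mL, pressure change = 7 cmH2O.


C = dV / dP
C = 280 / 7
C = 40 mL/cmH2O


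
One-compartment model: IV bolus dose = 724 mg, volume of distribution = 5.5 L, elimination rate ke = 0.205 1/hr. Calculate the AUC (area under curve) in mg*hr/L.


C0 = Dose/Vd = 724/5.5 = 131.636 mg/L
AUC = C0/ke = 131.636/0.205
AUC = 642.1 mg*hr/L
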